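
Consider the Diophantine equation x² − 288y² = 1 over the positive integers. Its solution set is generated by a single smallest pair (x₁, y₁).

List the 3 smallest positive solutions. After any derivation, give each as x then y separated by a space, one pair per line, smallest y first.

d=288: √d = [16; 1,32] (ℓ=2, even), read p_1/q_1
i=0: a=16 ⇒ p=16, q=1
i=1: a=1 ⇒ p=17, q=1
fundamental: x₁=17, y₁=1  (since 289 − 288·1 = 1)
(17+1√288)^2 = 577 + 34√288
(17+1√288)^3 = 19601 + 1155√288

17 1
577 34
19601 1155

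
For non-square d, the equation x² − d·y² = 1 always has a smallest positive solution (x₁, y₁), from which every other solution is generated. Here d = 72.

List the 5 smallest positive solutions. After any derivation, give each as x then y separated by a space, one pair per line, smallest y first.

17 2
577 68
19601 2310
665857 78472
22619537 2665738

√72 = [8; 2,16, …], period ℓ=2 (even) → k=1
step 0: (8, 1)  from 8·(1,0) + (0,1)
step 1: (17, 2)  from 2·(8,1) + (1,0)
→ (17, 2).  Check: 17²=289, 72·2²=288, difference 1.
(17+2√72)^2 = 577 + 68√72
(17+2√72)^3 = 19601 + 2310√72
(17+2√72)^4 = 665857 + 78472√72
(17+2√72)^5 = 22619537 + 2665738√72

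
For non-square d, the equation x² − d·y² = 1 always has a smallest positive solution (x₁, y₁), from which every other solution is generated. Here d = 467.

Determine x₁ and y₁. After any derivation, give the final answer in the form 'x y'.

1625626 75225

√467 = [21; 1,1,1,1,3,…,1,1,42, …], period ℓ=14 (even) → k=13
step 0: (21, 1)  from 21·(1,0) + (0,1)
…
step 2: (43, 2)  from 1·(22,1) + (21,1)
step 3: (65, 3)  from 1·(43,2) + (22,1)
step 4: (108, 5)  from 1·(65,3) + (43,2)
…
step 7: (27164, 1257)  from 21·(1275,59) + (389,18)
step 8: (82767, 3830)  from 3·(27164,1257) + (1275,59)
step 9: (275465, 12747)  from 3·(82767,3830) + (27164,1257)
step 10: (358232, 16577)  from 1·(275465,12747) + (82767,3830)
…
step 12: (991929, 45901)  from 1·(633697,29324) + (358232,16577)
step 13: (1625626, 75225)  from 1·(991929,45901) + (633697,29324)
→ (1625626, 75225).  Check: 1625626²=2642659891876, 467·75225²=2642659891875, difference 1.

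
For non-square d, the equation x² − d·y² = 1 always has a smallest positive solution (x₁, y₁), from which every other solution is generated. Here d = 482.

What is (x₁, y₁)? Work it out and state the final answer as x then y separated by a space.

483 22

d=482: √d = [21; 1,20,1,42] (ℓ=4, even), read p_3/q_3
step 0: (21, 1)  from 21·(1,0) + (0,1)
step 1: (22, 1)  from 1·(21,1) + (1,0)
step 2: (461, 21)  from 20·(22,1) + (21,1)
step 3: (483, 22)  from 1·(461,21) + (22,1)
→ (483, 22).  Check: 483²=233289, 482·22²=233288, difference 1.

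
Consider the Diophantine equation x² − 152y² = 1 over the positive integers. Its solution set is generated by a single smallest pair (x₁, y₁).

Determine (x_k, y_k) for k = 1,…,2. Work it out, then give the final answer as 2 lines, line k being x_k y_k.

37 3
2737 222

d=152: √d = [12; 3,24] (ℓ=2, even), read p_1/q_1
step 0: (12, 1)  from 12·(1,0) + (0,1)
step 1: (37, 3)  from 3·(12,1) + (1,0)
→ (37, 3).  Check: 37²=1369, 152·3²=1368, difference 1.
k=2:  x_2 = 37·37+152·3·3 = 2737,  y_2 = 37·3+3·37 = 222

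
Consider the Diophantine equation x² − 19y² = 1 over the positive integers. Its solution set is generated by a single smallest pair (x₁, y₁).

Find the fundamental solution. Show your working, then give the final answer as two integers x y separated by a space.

d=19: √d = [4; 2,1,3,1,2,8] (ℓ=6, even), read p_5/q_5
step 0: (4, 1)  from 4·(1,0) + (0,1)
step 1: (9, 2)  from 2·(4,1) + (1,0)
step 2: (13, 3)  from 1·(9,2) + (4,1)
…
step 4: (61, 14)  from 1·(48,11) + (13,3)
step 5: (170, 39)  from 2·(61,14) + (48,11)
fundamental: x₁=170, y₁=39  (since 28900 − 19·1521 = 1)

170 39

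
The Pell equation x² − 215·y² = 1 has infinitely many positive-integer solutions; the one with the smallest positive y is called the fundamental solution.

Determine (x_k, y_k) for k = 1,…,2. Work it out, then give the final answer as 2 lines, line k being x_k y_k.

[14; 1,1,1,28] for √215; ℓ=4 ⇒ convergent index 3
i=0: a=14 ⇒ p=14, q=1
…
i=2: a=1 ⇒ p=29, q=2
i=3: a=1 ⇒ p=44, q=3
(x₁, y₁) = (44, 3);  44² − 215·3² = 1 ✓
(x_2, y_2) = (44·44 + 215·3·3, 44·3 + 3·44) = (3871, 264)

44 3
3871 264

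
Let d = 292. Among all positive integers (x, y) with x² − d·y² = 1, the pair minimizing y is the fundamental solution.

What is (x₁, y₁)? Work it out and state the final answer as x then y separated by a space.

d=292: √d = [17; 11,2,1,3,8,3,1,2,11,34] (ℓ=10, even), read p_9/q_9
i=0: a=17 ⇒ p=17, q=1
i=1: a=11 ⇒ p=188, q=11
i=2: a=2 ⇒ p=393, q=23
i=3: a=1 ⇒ p=581, q=34
i=4: a=3 ⇒ p=2136, q=125
i=5: a=8 ⇒ p=17669, q=1034
i=6: a=3 ⇒ p=55143, q=3227
i=7: a=1 ⇒ p=72812, q=4261
i=8: a=2 ⇒ p=200767, q=11749
i=9: a=11 ⇒ p=2281249, q=133500
→ (2281249, 133500).  Check: 2281249²=5204097000001, 292·133500²=5204097000000, difference 1.

2281249 133500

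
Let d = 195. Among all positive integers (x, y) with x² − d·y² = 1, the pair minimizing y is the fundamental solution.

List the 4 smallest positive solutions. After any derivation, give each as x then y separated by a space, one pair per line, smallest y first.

14 1
391 28
10934 783
305761 21896

d=195: √d = [13; 1,26] (ℓ=2, even), read p_1/q_1
k=0  a_k=13  p_k/q_k = 13/1
k=1  a_k=1  p_k/q_k = 14/1
fundamental: x₁=14, y₁=1  (since 196 − 195·1 = 1)
k=2:  x_2 = 14·14+195·1·1 = 391,  y_2 = 14·1+1·14 = 28
k=3:  x_3 = 14·391+195·1·28 = 10934,  y_3 = 14·28+1·391 = 783
k=4:  x_4 = 14·10934+195·1·783 = 305761,  y_4 = 14·783+1·10934 = 21896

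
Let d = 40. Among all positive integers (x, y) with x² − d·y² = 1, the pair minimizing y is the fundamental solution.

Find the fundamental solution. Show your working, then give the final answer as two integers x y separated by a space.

19 3

√40 → a₀=6, period (3,12); ℓ=2 even so k=1
i=0: a=6 ⇒ p=6, q=1
i=1: a=3 ⇒ p=19, q=3
(x₁, y₁) = (19, 3);  19² − 40·3² = 1 ✓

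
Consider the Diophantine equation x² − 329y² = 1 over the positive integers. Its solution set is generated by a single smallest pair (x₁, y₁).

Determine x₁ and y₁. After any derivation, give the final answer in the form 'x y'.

√329 = [18; 7,4,2,1,1,4,1,1,2,4,7,36, …], period ℓ=12 (even) → k=11
k=0  a_k=18  p_k/q_k = 18/1
k=1  a_k=7  p_k/q_k = 127/7
k=2  a_k=4  p_k/q_k = 526/29
k=3  a_k=2  p_k/q_k = 1179/65
…
k=5  a_k=1  p_k/q_k = 2884/159
k=6  a_k=4  p_k/q_k = 13241/730
…
k=8  a_k=1  p_k/q_k = 29366/1619
k=9  a_k=2  p_k/q_k = 74857/4127
k=10  a_k=4  p_k/q_k = 328794/18127
k=11  a_k=7  p_k/q_k = 2376415/131016
(x₁, y₁) = (2376415, 131016);  2376415² − 329·131016² = 1 ✓

2376415 131016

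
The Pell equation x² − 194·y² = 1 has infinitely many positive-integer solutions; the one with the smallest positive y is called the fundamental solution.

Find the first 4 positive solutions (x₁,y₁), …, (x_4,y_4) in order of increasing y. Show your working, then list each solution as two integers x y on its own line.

√194 = [13; 1,12,1,26, …], period ℓ=4 (even) → k=3
i=0: a=13 ⇒ p=13, q=1
i=1: a=1 ⇒ p=14, q=1
i=2: a=12 ⇒ p=181, q=13
i=3: a=1 ⇒ p=195, q=14
fundamental: x₁=195, y₁=14  (since 38025 − 194·196 = 1)
n=2: (195,14)∘(195,14) = (195·195+194·14·14, 195·14+14·195) = (76049,5460)
n=3: (76049,5460)∘(195,14) = (195·76049+194·14·5460, 195·5460+14·76049) = (29658915,2129386)
n=4: (29658915,2129386)∘(195,14) = (195·29658915+194·14·2129386, 195·2129386+14·29658915) = (11566900801,830455080)

195 14
76049 5460
29658915 2129386
11566900801 830455080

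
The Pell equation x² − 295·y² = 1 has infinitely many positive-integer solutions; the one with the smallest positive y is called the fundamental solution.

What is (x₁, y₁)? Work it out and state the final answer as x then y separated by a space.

2024999 117900

[17; 5,1,2,3,2,6,2,3,2,1,5,34] for √295; ℓ=12 ⇒ convergent index 11
i=0: a=17 ⇒ p=17, q=1
i=1: a=5 ⇒ p=86, q=5
…
i=4: a=3 ⇒ p=979, q=57
i=5: a=2 ⇒ p=2250, q=131
…
i=7: a=2 ⇒ p=31208, q=1817
…
i=9: a=2 ⇒ p=247414, q=14405
i=10: a=1 ⇒ p=355517, q=20699
i=11: a=5 ⇒ p=2024999, q=117900
fundamental: x₁=2024999, y₁=117900  (since 4100620950001 − 295·13900410000 = 1)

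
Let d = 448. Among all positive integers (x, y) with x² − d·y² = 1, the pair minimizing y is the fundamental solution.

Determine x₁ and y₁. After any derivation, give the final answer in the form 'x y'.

√448 = [21; 6,42, …], period ℓ=2 (even) → k=1
a_0=21:  p_0=21·1+0=21,  q_0=21·0+1=1
a_1=6:  p_1=6·21+1=127,  q_1=6·1+0=6
fundamental: x₁=127, y₁=6  (since 16129 − 448·36 = 1)

127 6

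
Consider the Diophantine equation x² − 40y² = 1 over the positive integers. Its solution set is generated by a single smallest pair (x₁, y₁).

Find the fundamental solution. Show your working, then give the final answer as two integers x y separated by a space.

19 3

[6; 3,12] for √40; ℓ=2 ⇒ convergent index 1
step 0: (6, 1)  from 6·(1,0) + (0,1)
step 1: (19, 3)  from 3·(6,1) + (1,0)
→ (19, 3).  Check: 19²=361, 40·3²=360, difference 1.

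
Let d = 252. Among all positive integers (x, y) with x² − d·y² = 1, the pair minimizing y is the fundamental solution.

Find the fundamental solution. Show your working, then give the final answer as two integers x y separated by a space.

127 8

d=252: √d = [15; 1,6,1,30] (ℓ=4, even), read p_3/q_3
i=0: a=15 ⇒ p=15, q=1
…
i=2: a=6 ⇒ p=111, q=7
i=3: a=1 ⇒ p=127, q=8
fundamental: x₁=127, y₁=8  (since 16129 − 252·64 = 1)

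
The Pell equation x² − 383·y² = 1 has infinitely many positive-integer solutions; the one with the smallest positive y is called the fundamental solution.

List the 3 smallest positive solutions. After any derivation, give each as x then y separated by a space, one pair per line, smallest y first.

18768 959
704475647 35997024
26443197867024 1351184291905

√383 = [19; 1,1,3,19,3,1,1,38, …], period ℓ=8 (even) → k=7
i=0: a=19 ⇒ p=19, q=1
i=1: a=1 ⇒ p=20, q=1
i=2: a=1 ⇒ p=39, q=2
…
i=4: a=19 ⇒ p=2642, q=135
i=5: a=3 ⇒ p=8063, q=412
i=6: a=1 ⇒ p=10705, q=547
i=7: a=1 ⇒ p=18768, q=959
(x₁, y₁) = (18768, 959);  18768² − 383·959² = 1 ✓
(x_2, y_2) = (18768·18768 + 383·959·959, 18768·959 + 959·18768) = (704475647, 35997024)
(x_3, y_3) = (18768·704475647 + 383·959·35997024, 18768·35997024 + 959·704475647) = (26443197867024, 1351184291905)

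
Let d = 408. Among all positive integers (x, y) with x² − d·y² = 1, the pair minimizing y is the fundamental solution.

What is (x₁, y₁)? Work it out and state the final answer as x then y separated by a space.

101 5

d=408: √d = [20; 5,40] (ℓ=2, even), read p_1/q_1
k=0  a_k=20  p_k/q_k = 20/1
k=1  a_k=5  p_k/q_k = 101/5
fundamental: x₁=101, y₁=5  (since 10201 − 408·25 = 1)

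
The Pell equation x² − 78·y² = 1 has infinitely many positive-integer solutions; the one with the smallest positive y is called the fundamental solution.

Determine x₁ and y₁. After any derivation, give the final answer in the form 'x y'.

√78 = [8; 1,4,1,16, …], period ℓ=4 (even) → k=3
step 0: (8, 1)  from 8·(1,0) + (0,1)
step 1: (9, 1)  from 1·(8,1) + (1,0)
step 2: (44, 5)  from 4·(9,1) + (8,1)
step 3: (53, 6)  from 1·(44,5) + (9,1)
(x₁, y₁) = (53, 6);  53² − 78·6² = 1 ✓

53 6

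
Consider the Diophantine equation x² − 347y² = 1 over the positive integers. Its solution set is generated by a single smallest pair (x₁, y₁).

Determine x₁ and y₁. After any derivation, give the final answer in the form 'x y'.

641602 34443

√347 = [18; 1,1,1,2,4,…,1,1,36, …], period ℓ=14 (even) → k=13
step 0: (18, 1)  from 18·(1,0) + (0,1)
step 1: (19, 1)  from 1·(18,1) + (1,0)
…
step 12: (402885, 21628)  from 1·(238717,12815) + (164168,8813)
step 13: (641602, 34443)  from 1·(402885,21628) + (238717,12815)
(x₁, y₁) = (641602, 34443);  641602² − 347·34443² = 1 ✓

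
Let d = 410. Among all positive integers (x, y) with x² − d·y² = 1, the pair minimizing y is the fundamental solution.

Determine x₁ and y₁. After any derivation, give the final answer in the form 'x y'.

81 4

[20; 4,40] for √410; ℓ=2 ⇒ convergent index 1
a_0=20:  p_0=20·1+0=20,  q_0=20·0+1=1
a_1=4:  p_1=4·20+1=81,  q_1=4·1+0=4
→ (81, 4).  Check: 81²=6561, 410·4²=6560, difference 1.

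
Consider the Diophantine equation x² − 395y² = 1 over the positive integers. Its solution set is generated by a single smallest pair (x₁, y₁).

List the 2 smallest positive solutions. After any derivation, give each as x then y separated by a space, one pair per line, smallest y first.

159 8
50561 2544

√395 = [19; 1,6,1,38, …], period ℓ=4 (even) → k=3
i=0: a=19 ⇒ p=19, q=1
…
i=2: a=6 ⇒ p=139, q=7
i=3: a=1 ⇒ p=159, q=8
→ (159, 8).  Check: 159²=25281, 395·8²=25280, difference 1.
k=2:  x_2 = 159·159+395·8·8 = 50561,  y_2 = 159·8+8·159 = 2544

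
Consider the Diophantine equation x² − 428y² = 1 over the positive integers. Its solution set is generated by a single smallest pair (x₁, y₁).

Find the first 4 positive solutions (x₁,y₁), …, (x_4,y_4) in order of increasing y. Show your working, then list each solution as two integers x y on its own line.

1850887 89466
6851565373537 331182912684
25362946559057703751 1225964295417811950
93887896135702420679780737 4538242753705644230486616

d=428: √d = [20; 1,2,4,1,5,10,5,1,4,2,1,40] (ℓ=12, even), read p_11/q_11
k=0  a_k=20  p_k/q_k = 20/1
…
k=3  a_k=4  p_k/q_k = 269/13
k=4  a_k=1  p_k/q_k = 331/16
k=5  a_k=5  p_k/q_k = 1924/93
…
k=7  a_k=5  p_k/q_k = 99779/4823
k=8  a_k=1  p_k/q_k = 119350/5769
…
k=10  a_k=2  p_k/q_k = 1273708/61567
k=11  a_k=1  p_k/q_k = 1850887/89466
(x₁, y₁) = (1850887, 89466);  1850887² − 428·89466² = 1 ✓
(x_2, y_2) = (1850887·1850887 + 428·89466·89466, 1850887·89466 + 89466·1850887) = (6851565373537, 331182912684)
(x_3, y_3) = (1850887·6851565373537 + 428·89466·331182912684, 1850887·331182912684 + 89466·6851565373537) = (25362946559057703751, 1225964295417811950)
(x_4, y_4) = (1850887·25362946559057703751 + 428·89466·1225964295417811950, 1850887·1225964295417811950 + 89466·25362946559057703751) = (93887896135702420679780737, 4538242753705644230486616)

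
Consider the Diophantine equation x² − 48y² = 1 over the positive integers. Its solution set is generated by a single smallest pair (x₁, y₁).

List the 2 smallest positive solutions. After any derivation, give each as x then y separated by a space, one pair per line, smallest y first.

7 1
97 14

√48 = [6; 1,12, …], period ℓ=2 (even) → k=1
step 0: (6, 1)  from 6·(1,0) + (0,1)
step 1: (7, 1)  from 1·(6,1) + (1,0)
fundamental: x₁=7, y₁=1  (since 49 − 48·1 = 1)
(x_2, y_2) = (7·7 + 48·1·1, 7·1 + 1·7) = (97, 14)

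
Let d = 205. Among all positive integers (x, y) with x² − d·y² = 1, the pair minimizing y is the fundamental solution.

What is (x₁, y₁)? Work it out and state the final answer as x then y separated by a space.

39689 2772

[14; 3,6,1,4,1,6,3,28] for √205; ℓ=8 ⇒ convergent index 7
k=0  a_k=14  p_k/q_k = 14/1
…
k=3  a_k=1  p_k/q_k = 315/22
…
k=5  a_k=1  p_k/q_k = 1847/129
k=6  a_k=6  p_k/q_k = 12614/881
k=7  a_k=3  p_k/q_k = 39689/2772
→ (39689, 2772).  Check: 39689²=1575216721, 205·2772²=1575216720, difference 1.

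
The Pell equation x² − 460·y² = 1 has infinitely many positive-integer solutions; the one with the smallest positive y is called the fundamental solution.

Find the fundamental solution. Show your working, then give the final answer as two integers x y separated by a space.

√460 = [21; 2,4,3,1,2,10,2,1,3,4,2,42, …], period ℓ=12 (even) → k=11
step 0: (21, 1)  from 21·(1,0) + (0,1)
step 1: (43, 2)  from 2·(21,1) + (1,0)
step 2: (193, 9)  from 4·(43,2) + (21,1)
step 3: (622, 29)  from 3·(193,9) + (43,2)
step 4: (815, 38)  from 1·(622,29) + (193,9)
step 5: (2252, 105)  from 2·(815,38) + (622,29)
…
step 7: (48922, 2281)  from 2·(23335,1088) + (2252,105)
…
step 9: (265693, 12388)  from 3·(72257,3369) + (48922,2281)
step 10: (1135029, 52921)  from 4·(265693,12388) + (72257,3369)
step 11: (2535751, 118230)  from 2·(1135029,52921) + (265693,12388)
fundamental: x₁=2535751, y₁=118230  (since 6430033134001 − 460·13978332900 = 1)

2535751 118230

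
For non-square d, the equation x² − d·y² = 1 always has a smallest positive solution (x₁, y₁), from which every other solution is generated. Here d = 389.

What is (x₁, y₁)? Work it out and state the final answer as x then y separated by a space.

d=389: √d = [19; 1,2,1,1,1,1,2,1,38] (ℓ=9, odd), read p_17/q_17
i=0: a=19 ⇒ p=19, q=1
i=1: a=1 ⇒ p=20, q=1
…
i=6: a=1 ⇒ p=355, q=18
i=7: a=2 ⇒ p=927, q=47
…
i=9: a=38 ⇒ p=49643, q=2517
…
i=16: a=2 ⇒ p=2376809, q=120509
i=17: a=1 ⇒ p=3287049, q=166660
→ (3287049, 166660).  Check: 3287049²=10804691128401, 389·166660²=10804691128400, difference 1.

3287049 166660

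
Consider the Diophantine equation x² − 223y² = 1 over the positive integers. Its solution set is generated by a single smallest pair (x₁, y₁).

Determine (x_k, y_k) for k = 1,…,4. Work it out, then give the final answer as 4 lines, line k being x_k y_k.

√223 → a₀=14, period (1,13,1,28); ℓ=4 even so k=3
step 0: (14, 1)  from 14·(1,0) + (0,1)
step 1: (15, 1)  from 1·(14,1) + (1,0)
step 2: (209, 14)  from 13·(15,1) + (14,1)
step 3: (224, 15)  from 1·(209,14) + (15,1)
(x₁, y₁) = (224, 15);  224² − 223·15² = 1 ✓
(x_2, y_2) = (224·224 + 223·15·15, 224·15 + 15·224) = (100351, 6720)
(x_3, y_3) = (224·100351 + 223·15·6720, 224·6720 + 15·100351) = (44957024, 3010545)
(x_4, y_4) = (224·44957024 + 223·15·3010545, 224·3010545 + 15·44957024) = (20140646401, 1348717440)

224 15
100351 6720
44957024 3010545
20140646401 1348717440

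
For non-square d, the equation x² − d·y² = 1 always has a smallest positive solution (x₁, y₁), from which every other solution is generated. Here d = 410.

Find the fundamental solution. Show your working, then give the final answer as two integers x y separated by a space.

81 4

[20; 4,40] for √410; ℓ=2 ⇒ convergent index 1
step 0: (20, 1)  from 20·(1,0) + (0,1)
step 1: (81, 4)  from 4·(20,1) + (1,0)
fundamental: x₁=81, y₁=4  (since 6561 − 410·16 = 1)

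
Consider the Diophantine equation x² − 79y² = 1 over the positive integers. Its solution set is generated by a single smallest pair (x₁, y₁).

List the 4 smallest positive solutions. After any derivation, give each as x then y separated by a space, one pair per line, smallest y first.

80 9
12799 1440
2047760 230391
327628801 36861120

d=79: √d = [8; 1,7,1,16] (ℓ=4, even), read p_3/q_3
i=0: a=8 ⇒ p=8, q=1
i=1: a=1 ⇒ p=9, q=1
i=2: a=7 ⇒ p=71, q=8
i=3: a=1 ⇒ p=80, q=9
fundamental: x₁=80, y₁=9  (since 6400 − 79·81 = 1)
n=2: (80,9)∘(80,9) = (80·80+79·9·9, 80·9+9·80) = (12799,1440)
n=3: (12799,1440)∘(80,9) = (80·12799+79·9·1440, 80·1440+9·12799) = (2047760,230391)
n=4: (2047760,230391)∘(80,9) = (80·2047760+79·9·230391, 80·230391+9·2047760) = (327628801,36861120)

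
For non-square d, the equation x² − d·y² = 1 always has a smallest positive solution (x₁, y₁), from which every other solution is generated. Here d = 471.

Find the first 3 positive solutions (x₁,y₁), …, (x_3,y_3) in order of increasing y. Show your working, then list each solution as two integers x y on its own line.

[21; 1,2,2,1,3,…,2,1,42] for √471; ℓ=14 ⇒ convergent index 13
a_0=21:  p_0=21·1+0=21,  q_0=21·0+1=1
a_1=1:  p_1=1·21+1=22,  q_1=1·1+0=1
a_2=2:  p_2=2·22+21=65,  q_2=2·1+1=3
…
a_4=1:  p_4=1·152+65=217,  q_4=1·7+3=10
a_5=3:  p_5=3·217+152=803,  q_5=3·10+7=37
a_6=4:  p_6=4·803+217=3429,  q_6=4·37+10=158
a_7=14:  p_7=14·3429+803=48809,  q_7=14·158+37=2249
…
a_9=3:  p_9=3·198665+48809=644804,  q_9=3·9154+2249=29711
a_10=1:  p_10=1·644804+198665=843469,  q_10=1·29711+9154=38865
a_11=2:  p_11=2·843469+644804=2331742,  q_11=2·38865+29711=107441
a_12=2:  p_12=2·2331742+843469=5506953,  q_12=2·107441+38865=253747
a_13=1:  p_13=1·5506953+2331742=7838695,  q_13=1·253747+107441=361188
(x₁, y₁) = (7838695, 361188);  7838695² − 471·361188² = 1 ✓
n=2: (7838695,361188)∘(7838695,361188) = (7838695·7838695+471·361188·361188, 7838695·361188+361188·7838695) = (122890278606049,5662485139320)
n=3: (122890278606049,5662485139320)∘(7838695,361188) = (7838695·122890278606049+471·361188·5662485139320, 7838695·5662485139320+361188·122890278606049) = (1926598824915678693415,88772987898323613612)

7838695 361188
122890278606049 5662485139320
1926598824915678693415 88772987898323613612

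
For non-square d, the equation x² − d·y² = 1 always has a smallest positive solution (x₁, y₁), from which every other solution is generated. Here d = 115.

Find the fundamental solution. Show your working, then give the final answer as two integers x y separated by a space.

1126 105

√115 → a₀=10, period (1,2,1,1,1,1,1,2,1,20); ℓ=10 even so k=9
step 0: (10, 1)  from 10·(1,0) + (0,1)
step 1: (11, 1)  from 1·(10,1) + (1,0)
step 2: (32, 3)  from 2·(11,1) + (10,1)
step 3: (43, 4)  from 1·(32,3) + (11,1)
step 4: (75, 7)  from 1·(43,4) + (32,3)
step 5: (118, 11)  from 1·(75,7) + (43,4)
step 6: (193, 18)  from 1·(118,11) + (75,7)
step 7: (311, 29)  from 1·(193,18) + (118,11)
step 8: (815, 76)  from 2·(311,29) + (193,18)
step 9: (1126, 105)  from 1·(815,76) + (311,29)
(x₁, y₁) = (1126, 105);  1126² − 115·105² = 1 ✓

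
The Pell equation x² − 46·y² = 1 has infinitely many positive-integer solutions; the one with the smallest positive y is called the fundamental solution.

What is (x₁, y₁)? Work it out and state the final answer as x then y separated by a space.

[6; 1,3,1,1,2,6,2,1,1,3,1,12] for √46; ℓ=12 ⇒ convergent index 11
k=0  a_k=6  p_k/q_k = 6/1
k=1  a_k=1  p_k/q_k = 7/1
…
k=3  a_k=1  p_k/q_k = 34/5
k=4  a_k=1  p_k/q_k = 61/9
k=5  a_k=2  p_k/q_k = 156/23
…
k=10  a_k=3  p_k/q_k = 19038/2807
k=11  a_k=1  p_k/q_k = 24335/3588
(x₁, y₁) = (24335, 3588);  24335² − 46·3588² = 1 ✓

24335 3588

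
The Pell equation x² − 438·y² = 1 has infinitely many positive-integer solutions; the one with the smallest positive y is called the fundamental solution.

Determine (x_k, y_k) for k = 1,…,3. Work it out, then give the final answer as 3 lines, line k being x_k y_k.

d=438: √d = [20; 1,12,1,40] (ℓ=4, even), read p_3/q_3
i=0: a=20 ⇒ p=20, q=1
…
i=2: a=12 ⇒ p=272, q=13
i=3: a=1 ⇒ p=293, q=14
→ (293, 14).  Check: 293²=85849, 438·14²=85848, difference 1.
n=2: (293,14)∘(293,14) = (293·293+438·14·14, 293·14+14·293) = (171697,8204)
n=3: (171697,8204)∘(293,14) = (293·171697+438·14·8204, 293·8204+14·171697) = (100614149,4807530)

293 14
171697 8204
100614149 4807530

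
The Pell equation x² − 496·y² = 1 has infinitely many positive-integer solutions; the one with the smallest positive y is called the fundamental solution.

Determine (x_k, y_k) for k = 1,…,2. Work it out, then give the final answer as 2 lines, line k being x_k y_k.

4620799 207480
42703566796801 1917446753040

d=496: √d = [22; 3,1,2,4,1,…,1,3,44] (ℓ=16, even), read p_15/q_15
k=0  a_k=22  p_k/q_k = 22/1
…
k=4  a_k=4  p_k/q_k = 1069/48
…
k=6  a_k=1  p_k/q_k = 2383/107
…
k=9  a_k=2  p_k/q_k = 35166/1579
k=10  a_k=1  p_k/q_k = 49709/2232
…
k=12  a_k=4  p_k/q_k = 389209/17476
k=13  a_k=2  p_k/q_k = 863293/38763
k=14  a_k=1  p_k/q_k = 1252502/56239
k=15  a_k=3  p_k/q_k = 4620799/207480
fundamental: x₁=4620799, y₁=207480  (since 21351783398401 − 496·43047950400 = 1)
k=2:  x_2 = 4620799·4620799+496·207480·207480 = 42703566796801,  y_2 = 4620799·207480+207480·4620799 = 1917446753040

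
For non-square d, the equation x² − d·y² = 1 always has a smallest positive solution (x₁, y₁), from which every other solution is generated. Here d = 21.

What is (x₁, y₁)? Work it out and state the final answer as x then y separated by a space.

55 12

√21 = [4; 1,1,2,1,1,8, …], period ℓ=6 (even) → k=5
i=0: a=4 ⇒ p=4, q=1
i=1: a=1 ⇒ p=5, q=1
i=2: a=1 ⇒ p=9, q=2
i=3: a=2 ⇒ p=23, q=5
i=4: a=1 ⇒ p=32, q=7
i=5: a=1 ⇒ p=55, q=12
(x₁, y₁) = (55, 12);  55² − 21·12² = 1 ✓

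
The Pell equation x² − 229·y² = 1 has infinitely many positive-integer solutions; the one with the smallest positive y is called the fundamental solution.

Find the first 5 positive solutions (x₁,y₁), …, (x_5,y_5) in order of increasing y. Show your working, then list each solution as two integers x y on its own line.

√229 → a₀=15, period (7,1,1,7,30); ℓ=5 odd so k=9
step 0: (15, 1)  from 15·(1,0) + (0,1)
…
step 3: (227, 15)  from 1·(121,8) + (106,7)
…
step 8: (776325, 51301)  from 1·(413926,27353) + (362399,23948)
step 9: (5848201, 386460)  from 7·(776325,51301) + (413926,27353)
→ (5848201, 386460).  Check: 5848201²=34201454936401, 229·386460²=34201454936400, difference 1.
k=2:  x_2 = 5848201·5848201+229·386460·386460 = 68402909872801,  y_2 = 5848201·386460+386460·5848201 = 4520191516920
k=3:  x_3 = 5848201·68402909872801+229·386460·4520191516920 = 800067931842043513801,  y_3 = 5848201·4520191516920+386460·68402909872801 = 52869977098885735380
k=4:  x_4 = 5848201·800067931842043513801+229·386460·52869977098885735380 = 9357916158133073035999171201,  y_4 = 5848201·52869977098885735380+386460·800067931842043513801 = 618388505879356792878585840
k=5:  x_5 = 5848201·9357916158133073035999171201+229·386460·618388505879356792878585840 = 109453949267819191656474935990205001,  y_5 = 5848201·618388505879356792878585840+386460·9357916158133073035999171201 = 7232920556944267680961578290412300

5848201 386460
68402909872801 4520191516920
800067931842043513801 52869977098885735380
9357916158133073035999171201 618388505879356792878585840
109453949267819191656474935990205001 7232920556944267680961578290412300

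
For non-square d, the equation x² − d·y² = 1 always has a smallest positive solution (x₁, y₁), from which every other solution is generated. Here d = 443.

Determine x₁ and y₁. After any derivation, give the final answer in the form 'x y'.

d=443: √d = [21; 21,42] (ℓ=2, even), read p_1/q_1
a_0=21:  p_0=21·1+0=21,  q_0=21·0+1=1
a_1=21:  p_1=21·21+1=442,  q_1=21·1+0=21
→ (442, 21).  Check: 442²=195364, 443·21²=195363, difference 1.

442 21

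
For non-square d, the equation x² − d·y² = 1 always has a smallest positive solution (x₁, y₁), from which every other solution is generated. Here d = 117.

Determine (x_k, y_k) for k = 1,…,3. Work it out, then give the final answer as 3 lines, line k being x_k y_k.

649 60
842401 77880
1093435849 101088180

[10; 1,4,2,4,1,20] for √117; ℓ=6 ⇒ convergent index 5
k=0  a_k=10  p_k/q_k = 10/1
k=1  a_k=1  p_k/q_k = 11/1
k=2  a_k=4  p_k/q_k = 54/5
…
k=4  a_k=4  p_k/q_k = 530/49
k=5  a_k=1  p_k/q_k = 649/60
→ (649, 60).  Check: 649²=421201, 117·60²=421200, difference 1.
(x_2, y_2) = (649·649 + 117·60·60, 649·60 + 60·649) = (842401, 77880)
(x_3, y_3) = (649·842401 + 117·60·77880, 649·77880 + 60·842401) = (1093435849, 101088180)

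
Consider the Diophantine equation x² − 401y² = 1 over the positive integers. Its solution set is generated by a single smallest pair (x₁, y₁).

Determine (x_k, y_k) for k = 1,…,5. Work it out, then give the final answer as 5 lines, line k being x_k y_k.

√401 → a₀=20, period (40); ℓ=1 odd so k=1
step 0: (20, 1)  from 20·(1,0) + (0,1)
step 1: (801, 40)  from 40·(20,1) + (1,0)
→ (801, 40).  Check: 801²=641601, 401·40²=641600, difference 1.
(x_2, y_2) = (801·801 + 401·40·40, 801·40 + 40·801) = (1283201, 64080)
(x_3, y_3) = (801·1283201 + 401·40·64080, 801·64080 + 40·1283201) = (2055687201, 102656120)
(x_4, y_4) = (801·2055687201 + 401·40·102656120, 801·102656120 + 40·2055687201) = (3293209612801, 164455040160)
(x_5, y_5) = (801·3293209612801 + 401·40·164455040160, 801·164455040160 + 40·3293209612801) = (5275719744020001, 263456871680200)

801 40
1283201 64080
2055687201 102656120
3293209612801 164455040160
5275719744020001 263456871680200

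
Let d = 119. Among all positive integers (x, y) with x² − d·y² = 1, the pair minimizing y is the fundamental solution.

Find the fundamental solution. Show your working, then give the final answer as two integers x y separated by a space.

120 11

√119 = [10; 1,9,1,20, …], period ℓ=4 (even) → k=3
k=0  a_k=10  p_k/q_k = 10/1
…
k=2  a_k=9  p_k/q_k = 109/10
k=3  a_k=1  p_k/q_k = 120/11
(x₁, y₁) = (120, 11);  120² − 119·11² = 1 ✓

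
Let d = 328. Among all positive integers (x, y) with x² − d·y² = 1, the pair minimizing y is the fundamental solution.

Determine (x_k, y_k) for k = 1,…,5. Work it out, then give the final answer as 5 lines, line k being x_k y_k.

163 9
53137 2934
17322499 956475
5647081537 311807916
1840931258563 101648424141

d=328: √d = [18; 9,36] (ℓ=2, even), read p_1/q_1
i=0: a=18 ⇒ p=18, q=1
i=1: a=9 ⇒ p=163, q=9
fundamental: x₁=163, y₁=9  (since 26569 − 328·81 = 1)
(x_2, y_2) = (163·163 + 328·9·9, 163·9 + 9·163) = (53137, 2934)
(x_3, y_3) = (163·53137 + 328·9·2934, 163·2934 + 9·53137) = (17322499, 956475)
(x_4, y_4) = (163·17322499 + 328·9·956475, 163·956475 + 9·17322499) = (5647081537, 311807916)
(x_5, y_5) = (163·5647081537 + 328·9·311807916, 163·311807916 + 9·5647081537) = (1840931258563, 101648424141)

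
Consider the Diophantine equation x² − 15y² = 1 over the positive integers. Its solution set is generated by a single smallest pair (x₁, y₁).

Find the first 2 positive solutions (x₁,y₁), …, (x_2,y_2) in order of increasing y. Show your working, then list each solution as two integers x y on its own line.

4 1
31 8

√15 = [3; 1,6, …], period ℓ=2 (even) → k=1
a_0=3:  p_0=3·1+0=3,  q_0=3·0+1=1
a_1=1:  p_1=1·3+1=4,  q_1=1·1+0=1
(x₁, y₁) = (4, 1);  4² − 15·1² = 1 ✓
(4+1√15)^2 = 31 + 8√15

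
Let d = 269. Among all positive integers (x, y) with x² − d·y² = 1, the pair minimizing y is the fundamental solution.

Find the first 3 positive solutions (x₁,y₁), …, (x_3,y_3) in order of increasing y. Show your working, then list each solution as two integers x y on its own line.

d=269: √d = [16; 2,2,32] (ℓ=3, odd), read p_5/q_5
i=0: a=16 ⇒ p=16, q=1
i=1: a=2 ⇒ p=33, q=2
…
i=3: a=32 ⇒ p=2657, q=162
i=4: a=2 ⇒ p=5396, q=329
i=5: a=2 ⇒ p=13449, q=820
(x₁, y₁) = (13449, 820);  13449² − 269·820² = 1 ✓
n=2: (13449,820)∘(13449,820) = (13449·13449+269·820·820, 13449·820+820·13449) = (361751201,22056360)
n=3: (361751201,22056360)∘(13449,820) = (13449·361751201+269·820·22056360, 13449·22056360+820·361751201) = (9730383791049,593271970460)

13449 820
361751201 22056360
9730383791049 593271970460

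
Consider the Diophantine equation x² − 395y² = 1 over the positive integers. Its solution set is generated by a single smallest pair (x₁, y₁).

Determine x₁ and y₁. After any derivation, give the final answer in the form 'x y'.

159 8

[19; 1,6,1,38] for √395; ℓ=4 ⇒ convergent index 3
step 0: (19, 1)  from 19·(1,0) + (0,1)
step 1: (20, 1)  from 1·(19,1) + (1,0)
step 2: (139, 7)  from 6·(20,1) + (19,1)
step 3: (159, 8)  from 1·(139,7) + (20,1)
fundamental: x₁=159, y₁=8  (since 25281 − 395·64 = 1)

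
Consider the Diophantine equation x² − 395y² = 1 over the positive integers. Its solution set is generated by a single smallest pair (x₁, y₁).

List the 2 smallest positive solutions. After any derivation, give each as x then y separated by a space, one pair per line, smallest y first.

159 8
50561 2544

√395 → a₀=19, period (1,6,1,38); ℓ=4 even so k=3
step 0: (19, 1)  from 19·(1,0) + (0,1)
step 1: (20, 1)  from 1·(19,1) + (1,0)
step 2: (139, 7)  from 6·(20,1) + (19,1)
step 3: (159, 8)  from 1·(139,7) + (20,1)
(x₁, y₁) = (159, 8);  159² − 395·8² = 1 ✓
n=2: (159,8)∘(159,8) = (159·159+395·8·8, 159·8+8·159) = (50561,2544)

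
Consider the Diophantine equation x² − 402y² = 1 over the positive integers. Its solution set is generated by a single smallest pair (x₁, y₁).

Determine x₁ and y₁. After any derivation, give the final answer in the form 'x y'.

d=402: √d = [20; 20,40] (ℓ=2, even), read p_1/q_1
a_0=20:  p_0=20·1+0=20,  q_0=20·0+1=1
a_1=20:  p_1=20·20+1=401,  q_1=20·1+0=20
fundamental: x₁=401, y₁=20  (since 160801 − 402·400 = 1)

401 20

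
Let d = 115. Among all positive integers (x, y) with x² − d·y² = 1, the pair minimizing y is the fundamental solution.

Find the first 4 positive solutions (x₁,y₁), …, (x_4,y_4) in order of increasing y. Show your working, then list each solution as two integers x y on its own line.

d=115: √d = [10; 1,2,1,1,1,1,1,2,1,20] (ℓ=10, even), read p_9/q_9
i=0: a=10 ⇒ p=10, q=1
i=1: a=1 ⇒ p=11, q=1
…
i=3: a=1 ⇒ p=43, q=4
i=4: a=1 ⇒ p=75, q=7
i=5: a=1 ⇒ p=118, q=11
…
i=8: a=2 ⇒ p=815, q=76
i=9: a=1 ⇒ p=1126, q=105
(x₁, y₁) = (1126, 105);  1126² − 115·105² = 1 ✓
n=2: (1126,105)∘(1126,105) = (1126·1126+115·105·105, 1126·105+105·1126) = (2535751,236460)
n=3: (2535751,236460)∘(1126,105) = (1126·2535751+115·105·236460, 1126·236460+105·2535751) = (5710510126,532507815)
n=4: (5710510126,532507815)∘(1126,105) = (1126·5710510126+115·105·532507815, 1126·532507815+105·5710510126) = (12860066268001,1199207362920)

1126 105
2535751 236460
5710510126 532507815
12860066268001 1199207362920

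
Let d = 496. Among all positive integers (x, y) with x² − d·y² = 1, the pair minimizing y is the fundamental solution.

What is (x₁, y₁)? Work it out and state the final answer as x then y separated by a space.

4620799 207480

√496 = [22; 3,1,2,4,1,…,1,3,44, …], period ℓ=16 (even) → k=15
k=0  a_k=22  p_k/q_k = 22/1
…
k=3  a_k=2  p_k/q_k = 245/11
…
k=8  a_k=2  p_k/q_k = 14543/653
k=9  a_k=2  p_k/q_k = 35166/1579
…
k=13  a_k=2  p_k/q_k = 863293/38763
k=14  a_k=1  p_k/q_k = 1252502/56239
k=15  a_k=3  p_k/q_k = 4620799/207480
→ (4620799, 207480).  Check: 4620799²=21351783398401, 496·207480²=21351783398400, difference 1.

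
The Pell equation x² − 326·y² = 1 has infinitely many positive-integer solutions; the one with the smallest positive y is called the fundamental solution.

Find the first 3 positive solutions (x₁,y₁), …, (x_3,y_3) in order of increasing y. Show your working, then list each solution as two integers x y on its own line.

325 18
211249 11700
137311525 7604982

√326 → a₀=18, period (18,36); ℓ=2 even so k=1
step 0: (18, 1)  from 18·(1,0) + (0,1)
step 1: (325, 18)  from 18·(18,1) + (1,0)
fundamental: x₁=325, y₁=18  (since 105625 − 326·324 = 1)
(x_2, y_2) = (325·325 + 326·18·18, 325·18 + 18·325) = (211249, 11700)
(x_3, y_3) = (325·211249 + 326·18·11700, 325·11700 + 18·211249) = (137311525, 7604982)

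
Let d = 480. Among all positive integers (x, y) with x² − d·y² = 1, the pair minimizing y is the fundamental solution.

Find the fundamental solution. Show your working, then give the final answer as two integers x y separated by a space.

241 11

√480 → a₀=21, period (1,9,1,42); ℓ=4 even so k=3
step 0: (21, 1)  from 21·(1,0) + (0,1)
step 1: (22, 1)  from 1·(21,1) + (1,0)
step 2: (219, 10)  from 9·(22,1) + (21,1)
step 3: (241, 11)  from 1·(219,10) + (22,1)
→ (241, 11).  Check: 241²=58081, 480·11²=58080, difference 1.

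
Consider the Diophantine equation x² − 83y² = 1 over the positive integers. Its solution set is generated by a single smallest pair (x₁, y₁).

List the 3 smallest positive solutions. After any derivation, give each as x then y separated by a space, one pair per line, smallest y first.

[9; 9,18] for √83; ℓ=2 ⇒ convergent index 1
a_0=9:  p_0=9·1+0=9,  q_0=9·0+1=1
a_1=9:  p_1=9·9+1=82,  q_1=9·1+0=9
(x₁, y₁) = (82, 9);  82² − 83·9² = 1 ✓
(82+9√83)^2 = 13447 + 1476√83
(82+9√83)^3 = 2205226 + 242055√83

82 9
13447 1476
2205226 242055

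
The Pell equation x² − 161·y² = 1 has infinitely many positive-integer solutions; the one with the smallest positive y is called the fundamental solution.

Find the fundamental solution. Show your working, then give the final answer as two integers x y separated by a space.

11775 928

d=161: √d = [12; 1,2,4,1,2,1,4,2,1,24] (ℓ=10, even), read p_9/q_9
i=0: a=12 ⇒ p=12, q=1
…
i=3: a=4 ⇒ p=165, q=13
i=4: a=1 ⇒ p=203, q=16
…
i=6: a=1 ⇒ p=774, q=61
i=7: a=4 ⇒ p=3667, q=289
i=8: a=2 ⇒ p=8108, q=639
i=9: a=1 ⇒ p=11775, q=928
(x₁, y₁) = (11775, 928);  11775² − 161·928² = 1 ✓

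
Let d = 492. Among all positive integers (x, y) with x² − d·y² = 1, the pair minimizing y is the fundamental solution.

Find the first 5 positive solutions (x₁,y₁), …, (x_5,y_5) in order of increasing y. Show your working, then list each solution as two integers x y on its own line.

29767 1342
1772148577 79894628
105503093353351 4756446782010
6281021157926249857 283170302640288712
373934313510478265633287 16858260792630501398198

√492 → a₀=22, period (5,1,1,10,1,1,5,44); ℓ=8 even so k=7
k=0  a_k=22  p_k/q_k = 22/1
k=1  a_k=5  p_k/q_k = 111/5
…
k=3  a_k=1  p_k/q_k = 244/11
…
k=6  a_k=1  p_k/q_k = 5390/243
k=7  a_k=5  p_k/q_k = 29767/1342
fundamental: x₁=29767, y₁=1342  (since 886074289 − 492·1800964 = 1)
(29767+1342√492)^2 = 1772148577 + 79894628√492
(29767+1342√492)^3 = 105503093353351 + 4756446782010√492
(29767+1342√492)^4 = 6281021157926249857 + 283170302640288712√492
(29767+1342√492)^5 = 373934313510478265633287 + 16858260792630501398198√492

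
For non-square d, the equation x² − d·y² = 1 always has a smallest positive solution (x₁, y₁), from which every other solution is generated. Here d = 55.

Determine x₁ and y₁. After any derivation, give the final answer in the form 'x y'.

[7; 2,2,2,14] for √55; ℓ=4 ⇒ convergent index 3
k=0  a_k=7  p_k/q_k = 7/1
k=1  a_k=2  p_k/q_k = 15/2
k=2  a_k=2  p_k/q_k = 37/5
k=3  a_k=2  p_k/q_k = 89/12
fundamental: x₁=89, y₁=12  (since 7921 − 55·144 = 1)

89 12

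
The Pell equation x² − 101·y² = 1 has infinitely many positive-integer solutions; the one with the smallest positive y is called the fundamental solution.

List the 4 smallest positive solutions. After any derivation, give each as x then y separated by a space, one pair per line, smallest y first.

201 20
80801 8040
32481801 3232060
13057603201 1299280080

√101 → a₀=10, period (20); ℓ=1 odd so k=1
k=0  a_k=10  p_k/q_k = 10/1
k=1  a_k=20  p_k/q_k = 201/20
fundamental: x₁=201, y₁=20  (since 40401 − 101·400 = 1)
k=2:  x_2 = 201·201+101·20·20 = 80801,  y_2 = 201·20+20·201 = 8040
k=3:  x_3 = 201·80801+101·20·8040 = 32481801,  y_3 = 201·8040+20·80801 = 3232060
k=4:  x_4 = 201·32481801+101·20·3232060 = 13057603201,  y_4 = 201·3232060+20·32481801 = 1299280080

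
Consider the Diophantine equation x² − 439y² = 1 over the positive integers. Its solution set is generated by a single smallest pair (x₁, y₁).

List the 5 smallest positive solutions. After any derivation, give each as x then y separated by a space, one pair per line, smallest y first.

440 21
387199 18480
340734680 16262379
299846131201 14310875040
263864254722200 12593553772821

√439 = [20; 1,19,1,40, …], period ℓ=4 (even) → k=3
k=0  a_k=20  p_k/q_k = 20/1
…
k=2  a_k=19  p_k/q_k = 419/20
k=3  a_k=1  p_k/q_k = 440/21
fundamental: x₁=440, y₁=21  (since 193600 − 439·441 = 1)
(440+21√439)^2 = 387199 + 18480√439
(440+21√439)^3 = 340734680 + 16262379√439
(440+21√439)^4 = 299846131201 + 14310875040√439
(440+21√439)^5 = 263864254722200 + 12593553772821√439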